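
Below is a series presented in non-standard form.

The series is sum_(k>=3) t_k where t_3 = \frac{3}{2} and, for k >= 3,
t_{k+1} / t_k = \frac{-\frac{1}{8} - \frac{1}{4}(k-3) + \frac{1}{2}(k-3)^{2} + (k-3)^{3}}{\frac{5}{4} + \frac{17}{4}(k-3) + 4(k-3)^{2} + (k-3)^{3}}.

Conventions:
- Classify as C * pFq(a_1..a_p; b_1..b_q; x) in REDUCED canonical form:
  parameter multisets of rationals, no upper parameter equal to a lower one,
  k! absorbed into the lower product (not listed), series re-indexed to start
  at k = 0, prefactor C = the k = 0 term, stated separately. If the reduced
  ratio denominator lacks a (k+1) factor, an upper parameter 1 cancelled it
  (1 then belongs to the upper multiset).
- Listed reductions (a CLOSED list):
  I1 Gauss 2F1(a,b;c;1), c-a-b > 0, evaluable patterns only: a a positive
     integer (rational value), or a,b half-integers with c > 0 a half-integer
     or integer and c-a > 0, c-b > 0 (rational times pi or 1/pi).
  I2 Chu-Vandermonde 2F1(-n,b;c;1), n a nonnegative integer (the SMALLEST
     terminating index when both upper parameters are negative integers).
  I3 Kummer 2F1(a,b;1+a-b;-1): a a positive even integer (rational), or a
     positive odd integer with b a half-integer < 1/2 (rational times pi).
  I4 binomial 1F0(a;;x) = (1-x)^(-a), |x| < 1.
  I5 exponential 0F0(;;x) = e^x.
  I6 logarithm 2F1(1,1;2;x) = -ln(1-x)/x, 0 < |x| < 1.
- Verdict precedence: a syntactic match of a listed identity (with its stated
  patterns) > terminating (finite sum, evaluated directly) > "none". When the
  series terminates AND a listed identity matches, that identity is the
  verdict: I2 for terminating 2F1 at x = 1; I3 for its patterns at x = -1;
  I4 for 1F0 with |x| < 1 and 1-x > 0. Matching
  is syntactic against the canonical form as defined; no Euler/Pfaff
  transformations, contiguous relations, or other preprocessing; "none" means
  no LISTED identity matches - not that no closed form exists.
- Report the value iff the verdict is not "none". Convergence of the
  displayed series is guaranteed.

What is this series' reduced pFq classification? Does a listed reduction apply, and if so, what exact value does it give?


With C = \frac{3}{2}: the canonical form is 2F1(-\frac{1}{2}, \frac{1}{2}; \frac{5}{2}; 1). Verdict: this is Gauss (I1, half-integer pattern) (x = 1; upper {-\frac{1}{2}, \frac{1}{2}} half-integers, c = \frac{5}{2} in the evaluable pattern). Value: \frac{27}{64} \cdot \pi.

Structural cue: t_0 = \frac{3}{2} here, and the ratio is unreduced: k + 1/2 divides both sides (prefactor 3/2).
Term ratio: r(k) = 1 * (k-\frac{1}{2}) (k+\frac{1}{2}) / [(k+\frac{5}{2}) (k+1)] - rational; roots negated = parameters, x = 1, C = \frac{3}{2}.


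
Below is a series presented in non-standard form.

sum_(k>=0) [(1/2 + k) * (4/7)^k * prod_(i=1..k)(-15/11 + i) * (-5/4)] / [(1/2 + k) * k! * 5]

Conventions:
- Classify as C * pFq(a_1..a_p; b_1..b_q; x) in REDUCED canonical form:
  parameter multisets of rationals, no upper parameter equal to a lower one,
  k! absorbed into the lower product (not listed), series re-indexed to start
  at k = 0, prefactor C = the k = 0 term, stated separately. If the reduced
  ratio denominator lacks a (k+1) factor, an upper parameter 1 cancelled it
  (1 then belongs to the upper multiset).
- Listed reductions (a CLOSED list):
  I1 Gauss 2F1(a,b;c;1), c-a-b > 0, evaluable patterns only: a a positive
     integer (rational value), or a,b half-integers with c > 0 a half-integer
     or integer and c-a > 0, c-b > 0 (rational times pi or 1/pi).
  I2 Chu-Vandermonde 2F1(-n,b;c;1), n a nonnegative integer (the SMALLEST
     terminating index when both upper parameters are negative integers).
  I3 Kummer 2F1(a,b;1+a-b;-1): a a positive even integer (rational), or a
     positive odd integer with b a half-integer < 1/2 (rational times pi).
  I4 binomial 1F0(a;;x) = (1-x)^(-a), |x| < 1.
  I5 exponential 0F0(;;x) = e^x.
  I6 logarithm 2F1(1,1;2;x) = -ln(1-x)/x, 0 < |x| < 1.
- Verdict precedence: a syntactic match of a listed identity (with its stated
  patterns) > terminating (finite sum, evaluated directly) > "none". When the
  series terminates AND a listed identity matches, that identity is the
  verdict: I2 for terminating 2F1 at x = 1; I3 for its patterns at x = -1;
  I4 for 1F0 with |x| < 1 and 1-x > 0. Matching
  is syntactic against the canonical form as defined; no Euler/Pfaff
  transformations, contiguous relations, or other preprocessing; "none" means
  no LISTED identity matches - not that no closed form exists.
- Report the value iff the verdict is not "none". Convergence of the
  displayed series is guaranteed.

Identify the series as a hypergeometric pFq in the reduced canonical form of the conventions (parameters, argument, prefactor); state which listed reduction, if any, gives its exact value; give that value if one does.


x = 4/7 here; the reduced form reads 1F0, upper {-4/11}, lower {-}, C = -1/4. Verdict: this is binomial (I4) (the 1F0 binomial series: exponent 4/11, x = 4/7). Sum: (-1/4) * (3/7)^(4/11).

Key step: x = (4/7) and the running product (C = -1/4) telescopes to a rising factorial.
Step ratio: r(k) = (4/7) * (k-4/11) / [(k+1)] ; factor over Q: parameters, x = (4/7), and C = -1/4.


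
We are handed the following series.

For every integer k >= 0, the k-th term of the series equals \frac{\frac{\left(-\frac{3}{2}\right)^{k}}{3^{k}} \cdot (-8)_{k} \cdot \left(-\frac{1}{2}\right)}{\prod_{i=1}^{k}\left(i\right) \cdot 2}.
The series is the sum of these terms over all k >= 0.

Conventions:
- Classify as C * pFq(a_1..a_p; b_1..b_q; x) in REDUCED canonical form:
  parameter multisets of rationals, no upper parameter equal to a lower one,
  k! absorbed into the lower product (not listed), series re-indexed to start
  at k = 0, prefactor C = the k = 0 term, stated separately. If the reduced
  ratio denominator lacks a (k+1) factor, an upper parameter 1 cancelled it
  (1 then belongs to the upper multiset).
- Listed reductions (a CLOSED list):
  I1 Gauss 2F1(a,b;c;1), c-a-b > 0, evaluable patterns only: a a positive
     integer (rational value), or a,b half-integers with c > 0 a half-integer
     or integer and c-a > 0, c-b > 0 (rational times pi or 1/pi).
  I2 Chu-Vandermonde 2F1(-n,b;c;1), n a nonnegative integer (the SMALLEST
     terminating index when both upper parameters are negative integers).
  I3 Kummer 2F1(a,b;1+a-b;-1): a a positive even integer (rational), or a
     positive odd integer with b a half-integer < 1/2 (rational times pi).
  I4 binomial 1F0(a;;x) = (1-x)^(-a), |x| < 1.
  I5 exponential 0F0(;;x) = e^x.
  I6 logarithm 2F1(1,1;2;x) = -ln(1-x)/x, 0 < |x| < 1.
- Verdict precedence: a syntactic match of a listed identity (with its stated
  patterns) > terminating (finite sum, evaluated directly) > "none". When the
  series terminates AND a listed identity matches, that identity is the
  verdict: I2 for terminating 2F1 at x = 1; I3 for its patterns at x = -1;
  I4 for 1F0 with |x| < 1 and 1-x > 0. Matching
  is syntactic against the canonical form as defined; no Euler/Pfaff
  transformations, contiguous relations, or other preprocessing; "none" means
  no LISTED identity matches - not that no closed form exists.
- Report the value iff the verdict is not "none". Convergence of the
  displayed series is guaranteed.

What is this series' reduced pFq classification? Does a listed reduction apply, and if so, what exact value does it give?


Prefactor -\frac{1}{4}, argument -\frac{1}{2}: 1F0 with upper {-8} over lower {-}. Verdict (x = -\frac{1}{2}): binomial (I4) applies (the 1F0 binomial series: exponent 8, x = -\frac{1}{2}). Hence: -\frac{6561}{1024}.

Structural cue: t_0 being -\frac{1}{4}, the two k-th powers (C = -1/4, x = -1/2) combine into one argument.
Ratio: r(k) = -\frac{1}{2} * (k-8) / [(k+1)] - rational in k. x = -\frac{1}{2}; t_0 = -\frac{1}{4}; negate the roots.


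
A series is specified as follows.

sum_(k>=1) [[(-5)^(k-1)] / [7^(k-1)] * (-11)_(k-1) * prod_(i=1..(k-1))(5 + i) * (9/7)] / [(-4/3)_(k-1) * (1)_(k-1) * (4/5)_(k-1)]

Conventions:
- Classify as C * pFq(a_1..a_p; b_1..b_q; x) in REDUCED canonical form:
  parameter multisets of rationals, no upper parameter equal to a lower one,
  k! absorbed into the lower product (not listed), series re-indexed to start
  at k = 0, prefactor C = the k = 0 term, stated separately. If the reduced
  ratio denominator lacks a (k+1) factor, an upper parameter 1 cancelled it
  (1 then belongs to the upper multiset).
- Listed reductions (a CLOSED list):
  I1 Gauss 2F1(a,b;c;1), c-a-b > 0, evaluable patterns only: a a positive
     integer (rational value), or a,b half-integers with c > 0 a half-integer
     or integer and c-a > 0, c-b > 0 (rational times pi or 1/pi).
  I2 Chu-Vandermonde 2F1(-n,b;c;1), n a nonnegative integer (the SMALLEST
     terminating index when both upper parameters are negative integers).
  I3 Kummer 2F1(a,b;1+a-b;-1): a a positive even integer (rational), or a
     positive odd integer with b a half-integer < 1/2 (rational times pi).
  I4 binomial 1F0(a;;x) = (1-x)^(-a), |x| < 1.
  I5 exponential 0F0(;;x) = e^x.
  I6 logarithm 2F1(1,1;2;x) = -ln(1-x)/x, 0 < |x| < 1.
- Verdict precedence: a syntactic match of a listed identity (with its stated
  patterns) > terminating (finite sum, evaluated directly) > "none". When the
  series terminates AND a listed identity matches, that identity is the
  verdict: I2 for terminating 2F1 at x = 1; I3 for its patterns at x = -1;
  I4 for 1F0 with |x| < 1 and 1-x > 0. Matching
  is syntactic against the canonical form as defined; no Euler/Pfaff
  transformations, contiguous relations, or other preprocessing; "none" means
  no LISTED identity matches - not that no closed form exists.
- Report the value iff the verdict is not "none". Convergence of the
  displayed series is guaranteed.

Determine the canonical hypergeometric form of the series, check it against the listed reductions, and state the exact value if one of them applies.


First insight: t_0 = 9/7 here, and (1)_k (prefactor 9/7) is k! itself.
Adjacent-term ratio: r(k) = (-5/7) * (k-11) (k+6) / [(k-4/3) (k+4/5) (k+1)] ; factor over Q: parameters, x = (-5/7), and C = 9/7.

The series (x = -5/7) is 2F2: upper {-11, 6}, lower {-4/3, 4/5}, prefactor 9/7. Verdict: terminating - the sum ends at index 11 because -11 is a negative integer; exact evaluation follows. Value: 1264044293964374395557772053/10698106448069417721344.


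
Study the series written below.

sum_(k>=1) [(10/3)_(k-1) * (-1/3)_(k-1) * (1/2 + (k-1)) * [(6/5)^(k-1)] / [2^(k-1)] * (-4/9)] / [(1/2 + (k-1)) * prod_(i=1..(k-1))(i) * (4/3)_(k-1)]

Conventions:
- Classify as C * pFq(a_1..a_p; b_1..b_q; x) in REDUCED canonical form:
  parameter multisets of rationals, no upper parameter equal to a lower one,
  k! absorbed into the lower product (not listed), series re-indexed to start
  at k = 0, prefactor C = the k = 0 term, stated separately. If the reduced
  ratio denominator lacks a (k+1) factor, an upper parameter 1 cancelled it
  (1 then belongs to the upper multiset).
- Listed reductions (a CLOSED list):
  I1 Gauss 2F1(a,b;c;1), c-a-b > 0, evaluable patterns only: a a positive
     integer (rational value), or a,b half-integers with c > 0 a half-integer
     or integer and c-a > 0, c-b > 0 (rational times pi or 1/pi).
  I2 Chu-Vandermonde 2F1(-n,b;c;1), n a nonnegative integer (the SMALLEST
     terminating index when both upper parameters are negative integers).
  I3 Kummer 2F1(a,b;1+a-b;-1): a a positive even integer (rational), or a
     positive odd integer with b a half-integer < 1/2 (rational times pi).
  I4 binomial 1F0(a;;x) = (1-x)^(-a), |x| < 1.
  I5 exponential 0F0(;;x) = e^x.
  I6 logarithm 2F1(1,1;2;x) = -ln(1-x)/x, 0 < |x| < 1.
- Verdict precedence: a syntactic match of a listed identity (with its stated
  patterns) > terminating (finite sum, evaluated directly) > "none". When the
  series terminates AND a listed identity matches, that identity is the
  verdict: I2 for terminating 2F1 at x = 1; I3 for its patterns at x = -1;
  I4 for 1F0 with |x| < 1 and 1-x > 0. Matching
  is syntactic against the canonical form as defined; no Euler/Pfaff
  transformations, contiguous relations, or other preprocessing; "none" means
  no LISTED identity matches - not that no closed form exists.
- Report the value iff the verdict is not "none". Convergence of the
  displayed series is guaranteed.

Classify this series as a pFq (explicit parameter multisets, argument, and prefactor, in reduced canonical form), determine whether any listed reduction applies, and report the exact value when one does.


The series (x = 3/5) is 2F1: upper {-1/3, 10/3}, lower {4/3}, prefactor -4/9. Verdict: none. No listed pattern accepts 2F1(-1/3, 10/3; 4/3; 3/5).

Key observation: t_0 = -4/9 here, and striking the common factor k + 1/2 reduces the term (C = -4/9, x = 3/5).
Consecutive-term ratio: r(k) = (3/5) * (k-1/3) (k+10/3) / [(k+4/3) (k+1)] - poly over poly, x = (3/5) from leading terms; C = -4/9 at k = 0.


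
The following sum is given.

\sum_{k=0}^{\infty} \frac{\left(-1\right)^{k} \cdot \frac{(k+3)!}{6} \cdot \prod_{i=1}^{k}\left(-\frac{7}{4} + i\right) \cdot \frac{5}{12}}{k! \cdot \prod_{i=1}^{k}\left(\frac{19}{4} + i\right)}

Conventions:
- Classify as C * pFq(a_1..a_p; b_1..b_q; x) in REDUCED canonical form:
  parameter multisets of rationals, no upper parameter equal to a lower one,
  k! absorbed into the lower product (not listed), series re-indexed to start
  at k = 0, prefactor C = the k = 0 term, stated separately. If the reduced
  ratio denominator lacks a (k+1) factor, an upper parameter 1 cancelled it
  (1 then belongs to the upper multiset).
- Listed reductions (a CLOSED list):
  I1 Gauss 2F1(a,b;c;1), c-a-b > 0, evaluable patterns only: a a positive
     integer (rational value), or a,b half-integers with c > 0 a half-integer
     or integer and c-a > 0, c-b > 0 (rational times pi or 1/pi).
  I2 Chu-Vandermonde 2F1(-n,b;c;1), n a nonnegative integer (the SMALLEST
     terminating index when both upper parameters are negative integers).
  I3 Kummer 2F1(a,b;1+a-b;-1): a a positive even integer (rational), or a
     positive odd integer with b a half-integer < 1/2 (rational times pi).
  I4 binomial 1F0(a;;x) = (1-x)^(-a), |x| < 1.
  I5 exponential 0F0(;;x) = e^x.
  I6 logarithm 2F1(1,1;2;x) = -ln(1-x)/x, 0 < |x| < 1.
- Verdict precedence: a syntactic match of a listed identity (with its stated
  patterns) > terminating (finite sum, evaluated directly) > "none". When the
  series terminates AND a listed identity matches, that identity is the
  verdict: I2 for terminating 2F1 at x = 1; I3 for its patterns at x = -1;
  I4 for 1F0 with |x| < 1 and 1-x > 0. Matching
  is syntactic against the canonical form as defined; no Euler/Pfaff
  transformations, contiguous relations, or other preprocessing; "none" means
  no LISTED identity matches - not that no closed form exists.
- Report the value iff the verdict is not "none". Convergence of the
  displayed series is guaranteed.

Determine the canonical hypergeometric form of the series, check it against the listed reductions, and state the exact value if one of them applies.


Canonical form: C = \frac{5}{12} times 2F1 with upper {-\frac{3}{4}, 4}, lower {\frac{23}{4}}, x = -1. Verdict: this is Kummer (I3) (x = -1; c = \frac{23}{4} equals 1+a-b for upper {-\frac{3}{4}, 4}: listed pattern). Sum: \frac{475}{768}.

Key step: x = -1 and the factorial ratio (C = 5/12, x = -1) (k+a-1)!/(a-1)! is a rising factorial (a)_k.
Adjacent-term ratio: r(k) = -1 * (k-\frac{3}{4}) (k+4) / [(k+\frac{23}{4}) (k+1)] - rational in k. x = -1; t_0 = \frac{5}{12}; negate the roots.


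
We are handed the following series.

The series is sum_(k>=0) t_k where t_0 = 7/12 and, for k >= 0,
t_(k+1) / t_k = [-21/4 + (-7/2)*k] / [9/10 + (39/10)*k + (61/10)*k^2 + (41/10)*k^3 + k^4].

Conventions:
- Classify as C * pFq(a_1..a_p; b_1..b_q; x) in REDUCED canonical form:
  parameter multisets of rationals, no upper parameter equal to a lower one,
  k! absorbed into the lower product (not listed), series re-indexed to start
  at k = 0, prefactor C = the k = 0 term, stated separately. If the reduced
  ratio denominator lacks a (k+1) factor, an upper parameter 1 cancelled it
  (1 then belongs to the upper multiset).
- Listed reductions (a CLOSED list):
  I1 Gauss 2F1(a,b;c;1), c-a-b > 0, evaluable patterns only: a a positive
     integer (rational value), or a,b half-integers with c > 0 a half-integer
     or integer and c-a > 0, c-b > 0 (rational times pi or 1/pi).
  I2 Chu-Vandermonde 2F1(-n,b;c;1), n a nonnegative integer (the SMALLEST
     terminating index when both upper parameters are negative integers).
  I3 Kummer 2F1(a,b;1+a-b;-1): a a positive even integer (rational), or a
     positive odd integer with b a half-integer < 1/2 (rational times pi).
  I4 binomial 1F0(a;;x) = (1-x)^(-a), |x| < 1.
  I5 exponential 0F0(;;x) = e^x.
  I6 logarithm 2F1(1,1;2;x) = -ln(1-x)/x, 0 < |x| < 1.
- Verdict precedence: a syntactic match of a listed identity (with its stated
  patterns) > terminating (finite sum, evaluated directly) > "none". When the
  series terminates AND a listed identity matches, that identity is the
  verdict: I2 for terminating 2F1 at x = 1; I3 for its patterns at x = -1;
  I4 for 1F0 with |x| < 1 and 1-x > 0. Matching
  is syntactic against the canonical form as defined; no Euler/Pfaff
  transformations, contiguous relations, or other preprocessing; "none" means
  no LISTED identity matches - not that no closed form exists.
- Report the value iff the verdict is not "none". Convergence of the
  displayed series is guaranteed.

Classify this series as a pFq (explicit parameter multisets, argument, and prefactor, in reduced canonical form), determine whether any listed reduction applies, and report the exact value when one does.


The series (x = -7/2) is 0F2: upper {-}, lower {3/5, 1}, prefactor 7/12. Verdict: none here - no I1-I6 shape fits x = -7/2 with lower {3/5, 1}.

Key step: x = (-7/2) and factor the ratio over Q (C = 7/12): negated roots = parameters.
Step ratio: r(k) = (-7/2) * 1 / [(k+3/5) (k+1) (k+1)] - rational in k. x = (-7/2); t_0 = 7/12; negate the roots.


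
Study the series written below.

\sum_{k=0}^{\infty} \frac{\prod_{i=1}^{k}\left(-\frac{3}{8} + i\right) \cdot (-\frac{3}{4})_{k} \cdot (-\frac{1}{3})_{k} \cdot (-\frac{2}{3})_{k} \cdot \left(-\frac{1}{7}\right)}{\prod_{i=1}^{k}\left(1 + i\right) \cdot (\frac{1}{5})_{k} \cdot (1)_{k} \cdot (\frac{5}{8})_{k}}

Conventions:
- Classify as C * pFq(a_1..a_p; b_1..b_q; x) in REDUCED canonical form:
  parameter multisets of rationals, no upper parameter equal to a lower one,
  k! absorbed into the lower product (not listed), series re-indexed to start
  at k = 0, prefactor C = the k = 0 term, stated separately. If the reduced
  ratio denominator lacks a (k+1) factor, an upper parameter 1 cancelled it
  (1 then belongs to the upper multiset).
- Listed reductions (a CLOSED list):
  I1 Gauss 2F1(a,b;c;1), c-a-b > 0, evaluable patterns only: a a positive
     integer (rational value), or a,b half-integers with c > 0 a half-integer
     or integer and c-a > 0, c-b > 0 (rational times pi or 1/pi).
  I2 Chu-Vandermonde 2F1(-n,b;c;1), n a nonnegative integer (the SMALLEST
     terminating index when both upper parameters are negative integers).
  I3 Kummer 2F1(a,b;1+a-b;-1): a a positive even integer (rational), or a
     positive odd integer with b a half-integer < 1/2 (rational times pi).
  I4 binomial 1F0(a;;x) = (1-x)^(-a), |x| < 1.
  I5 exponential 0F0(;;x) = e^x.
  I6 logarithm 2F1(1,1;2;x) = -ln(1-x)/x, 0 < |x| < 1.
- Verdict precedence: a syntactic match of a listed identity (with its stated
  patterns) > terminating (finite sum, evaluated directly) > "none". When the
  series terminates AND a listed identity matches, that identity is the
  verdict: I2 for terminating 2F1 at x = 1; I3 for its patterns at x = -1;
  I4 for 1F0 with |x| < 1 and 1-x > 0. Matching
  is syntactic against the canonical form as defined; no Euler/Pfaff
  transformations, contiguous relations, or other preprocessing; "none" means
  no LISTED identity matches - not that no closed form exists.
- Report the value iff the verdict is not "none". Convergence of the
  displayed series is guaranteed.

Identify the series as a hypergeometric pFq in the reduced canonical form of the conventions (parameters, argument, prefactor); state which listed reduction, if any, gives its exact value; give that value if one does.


Reduced: x = 1, 3F2, upper = {-\frac{3}{4}, -\frac{2}{3}, -\frac{1}{3}}, lower = {\frac{1}{5}, 2}, C = -\frac{1}{7}. Verdict: none here - no I1-I6 shape fits x = 1 with lower {\frac{1}{5}, 2}.

Key observation: t_0 = -\frac{1}{7} here, and the running product (C = -1/7) telescopes to a rising factorial.
Consecutive-term ratio: r(k) = 1 * (k-\frac{3}{4}) (k-\frac{2}{3}) (k-\frac{1}{3}) / [(k+\frac{1}{5}) (k+2) (k+1)] - rational in k. x = 1; t_0 = -\frac{1}{7}; negate the roots.


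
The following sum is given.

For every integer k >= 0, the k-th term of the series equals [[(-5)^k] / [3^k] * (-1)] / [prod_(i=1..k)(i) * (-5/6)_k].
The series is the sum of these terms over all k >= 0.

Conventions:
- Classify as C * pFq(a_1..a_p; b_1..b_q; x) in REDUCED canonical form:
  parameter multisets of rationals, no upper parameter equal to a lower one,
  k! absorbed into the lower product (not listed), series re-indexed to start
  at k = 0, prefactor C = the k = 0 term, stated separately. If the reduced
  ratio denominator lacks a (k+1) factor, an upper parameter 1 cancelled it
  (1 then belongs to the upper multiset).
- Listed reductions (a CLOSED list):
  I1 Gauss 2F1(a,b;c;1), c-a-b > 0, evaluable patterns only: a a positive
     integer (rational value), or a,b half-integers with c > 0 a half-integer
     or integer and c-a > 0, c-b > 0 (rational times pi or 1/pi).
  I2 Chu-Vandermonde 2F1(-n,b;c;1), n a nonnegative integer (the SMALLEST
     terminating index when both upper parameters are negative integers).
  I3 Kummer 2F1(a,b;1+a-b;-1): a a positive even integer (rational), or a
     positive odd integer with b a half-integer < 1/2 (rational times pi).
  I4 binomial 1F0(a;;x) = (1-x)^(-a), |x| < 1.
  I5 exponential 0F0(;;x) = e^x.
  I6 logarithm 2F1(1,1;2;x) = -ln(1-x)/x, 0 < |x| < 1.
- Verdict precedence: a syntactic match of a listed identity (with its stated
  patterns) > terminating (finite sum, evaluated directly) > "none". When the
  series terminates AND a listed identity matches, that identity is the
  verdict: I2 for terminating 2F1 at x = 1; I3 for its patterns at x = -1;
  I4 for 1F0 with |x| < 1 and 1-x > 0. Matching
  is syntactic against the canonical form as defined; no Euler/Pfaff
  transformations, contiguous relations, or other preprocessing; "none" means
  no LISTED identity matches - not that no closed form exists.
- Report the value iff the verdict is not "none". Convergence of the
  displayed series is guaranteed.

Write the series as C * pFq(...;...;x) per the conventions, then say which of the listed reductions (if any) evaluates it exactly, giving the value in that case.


Prefactor -1, argument -5/3: 0F1 with upper {-} over lower {-5/6}. Verdict: none. Every listed pattern misses the 0F1 form at -5/3, upper {-}.

Key step: x = (-5/3) and the two geometric factors (prefactor -1) combine into one argument.
Ratio: r(k) = (-5/3) * 1 / [(k-5/6) (k+1)] - poly over poly, x = (-5/3) from leading terms; C = -1 at k = 0.


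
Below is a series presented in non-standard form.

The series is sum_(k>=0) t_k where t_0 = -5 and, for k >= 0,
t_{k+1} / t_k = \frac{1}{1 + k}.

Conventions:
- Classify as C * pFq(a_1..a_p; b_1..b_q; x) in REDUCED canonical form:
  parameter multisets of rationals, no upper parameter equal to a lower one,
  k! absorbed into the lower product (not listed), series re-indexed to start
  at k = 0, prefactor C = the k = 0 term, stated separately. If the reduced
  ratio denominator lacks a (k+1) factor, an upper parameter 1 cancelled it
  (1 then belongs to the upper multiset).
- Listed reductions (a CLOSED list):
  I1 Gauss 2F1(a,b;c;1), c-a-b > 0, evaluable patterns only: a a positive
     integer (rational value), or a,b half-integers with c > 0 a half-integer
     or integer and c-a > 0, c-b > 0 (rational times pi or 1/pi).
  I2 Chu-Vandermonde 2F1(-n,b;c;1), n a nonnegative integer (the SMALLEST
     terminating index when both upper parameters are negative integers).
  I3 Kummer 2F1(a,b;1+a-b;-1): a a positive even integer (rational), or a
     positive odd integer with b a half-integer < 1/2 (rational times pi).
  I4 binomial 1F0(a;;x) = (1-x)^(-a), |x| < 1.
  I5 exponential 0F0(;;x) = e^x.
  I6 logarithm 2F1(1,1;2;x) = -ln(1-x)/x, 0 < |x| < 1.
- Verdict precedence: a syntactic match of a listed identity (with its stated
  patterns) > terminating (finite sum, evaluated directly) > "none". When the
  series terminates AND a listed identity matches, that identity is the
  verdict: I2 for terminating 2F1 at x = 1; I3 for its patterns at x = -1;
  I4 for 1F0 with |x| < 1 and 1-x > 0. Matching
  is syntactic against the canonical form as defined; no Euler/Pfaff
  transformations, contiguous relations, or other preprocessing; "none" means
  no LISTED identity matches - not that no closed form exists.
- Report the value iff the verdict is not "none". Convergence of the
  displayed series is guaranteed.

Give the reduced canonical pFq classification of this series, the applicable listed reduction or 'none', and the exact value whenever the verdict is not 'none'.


Prefactor -5, argument 1: 0F0 with upper {-} over lower {-}. Verdict: the exponential series (I5) fires (the 0F0 exponential series at x = 1). Sum: \left(-5\right) \cdot e^{1}.

The tell: with t_0 = -5, the expanded ratio factors over Q; C = -5, roots give parameters.
Step ratio: r(k) = 1 * 1 / [(k+1)] - poly over poly, x = 1 from leading terms; C = -5 at k = 0.


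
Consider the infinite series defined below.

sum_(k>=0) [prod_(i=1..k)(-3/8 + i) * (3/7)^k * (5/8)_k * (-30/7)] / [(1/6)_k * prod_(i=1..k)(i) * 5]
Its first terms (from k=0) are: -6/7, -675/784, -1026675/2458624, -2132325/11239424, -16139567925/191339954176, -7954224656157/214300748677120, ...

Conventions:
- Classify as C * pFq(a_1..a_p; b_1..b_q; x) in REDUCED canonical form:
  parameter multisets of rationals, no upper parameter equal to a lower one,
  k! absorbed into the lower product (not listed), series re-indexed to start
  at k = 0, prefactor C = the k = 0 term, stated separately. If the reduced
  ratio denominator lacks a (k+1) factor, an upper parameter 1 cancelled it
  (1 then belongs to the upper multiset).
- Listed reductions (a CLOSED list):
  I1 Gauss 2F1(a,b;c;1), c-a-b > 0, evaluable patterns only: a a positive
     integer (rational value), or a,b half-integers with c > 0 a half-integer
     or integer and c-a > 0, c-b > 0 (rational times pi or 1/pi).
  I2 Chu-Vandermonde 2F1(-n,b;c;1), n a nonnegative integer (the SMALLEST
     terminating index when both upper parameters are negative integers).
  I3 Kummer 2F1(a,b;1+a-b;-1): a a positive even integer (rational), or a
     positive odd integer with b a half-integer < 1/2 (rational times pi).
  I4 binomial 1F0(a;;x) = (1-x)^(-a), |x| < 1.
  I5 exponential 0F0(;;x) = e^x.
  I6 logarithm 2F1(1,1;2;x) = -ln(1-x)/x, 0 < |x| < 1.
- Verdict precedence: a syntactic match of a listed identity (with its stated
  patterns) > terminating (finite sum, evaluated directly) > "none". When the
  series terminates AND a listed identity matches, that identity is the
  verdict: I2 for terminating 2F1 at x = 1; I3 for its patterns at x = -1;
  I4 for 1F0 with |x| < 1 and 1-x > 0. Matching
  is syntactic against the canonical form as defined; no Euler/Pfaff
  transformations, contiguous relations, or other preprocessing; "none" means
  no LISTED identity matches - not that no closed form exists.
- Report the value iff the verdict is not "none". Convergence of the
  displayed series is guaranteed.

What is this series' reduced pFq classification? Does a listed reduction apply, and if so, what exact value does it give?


With C = -6/7: the canonical form is 2F1(5/8, 5/8; 1/6; 3/7). Verdict: none. No listed pattern accepts 2F1(5/8, 5/8; 1/6; 3/7).

Key observation: with t_0 = -6/7, the product of the first k integers (C = -6/7) is k!.
Step ratio: r(k) = (3/7) * (k+5/8) (k+5/8) / [(k+1/6) (k+1)] ; factor over Q: parameters, x = (3/7), and C = -6/7.


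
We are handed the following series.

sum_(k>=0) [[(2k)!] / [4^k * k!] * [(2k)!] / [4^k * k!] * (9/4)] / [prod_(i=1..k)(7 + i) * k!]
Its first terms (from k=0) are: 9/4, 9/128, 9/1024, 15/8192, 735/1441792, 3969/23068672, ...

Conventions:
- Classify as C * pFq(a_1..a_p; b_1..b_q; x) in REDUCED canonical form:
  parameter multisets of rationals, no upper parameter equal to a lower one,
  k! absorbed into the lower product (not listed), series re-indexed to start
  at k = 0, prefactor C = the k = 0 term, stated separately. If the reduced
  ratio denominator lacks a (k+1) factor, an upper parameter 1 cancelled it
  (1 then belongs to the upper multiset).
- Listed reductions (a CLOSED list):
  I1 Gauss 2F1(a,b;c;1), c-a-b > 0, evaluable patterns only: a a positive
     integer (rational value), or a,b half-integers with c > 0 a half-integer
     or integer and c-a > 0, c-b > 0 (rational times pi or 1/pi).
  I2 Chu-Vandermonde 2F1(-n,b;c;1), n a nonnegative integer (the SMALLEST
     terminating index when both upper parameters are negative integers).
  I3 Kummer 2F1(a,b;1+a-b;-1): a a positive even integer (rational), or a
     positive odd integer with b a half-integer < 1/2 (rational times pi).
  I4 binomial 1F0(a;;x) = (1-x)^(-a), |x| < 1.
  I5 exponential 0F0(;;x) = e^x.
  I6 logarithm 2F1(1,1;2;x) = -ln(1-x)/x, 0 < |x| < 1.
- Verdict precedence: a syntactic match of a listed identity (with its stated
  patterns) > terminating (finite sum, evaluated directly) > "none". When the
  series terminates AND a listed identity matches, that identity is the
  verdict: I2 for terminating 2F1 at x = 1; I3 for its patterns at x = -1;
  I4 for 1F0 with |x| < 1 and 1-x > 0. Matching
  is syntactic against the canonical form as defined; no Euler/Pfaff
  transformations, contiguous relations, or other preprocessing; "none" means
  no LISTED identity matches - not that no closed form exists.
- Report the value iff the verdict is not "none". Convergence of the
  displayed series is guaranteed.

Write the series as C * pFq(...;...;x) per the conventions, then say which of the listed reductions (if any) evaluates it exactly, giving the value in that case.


At argument 1: a 2F1 with upper {1/2, 1/2}, lower {8}, scaled by C = 9/4. Verdict: the half-integer Gauss pattern (I1) fires (x = 1; upper {1/2, 1/2} half-integers, c = 8 in the evaluable pattern). Value: (1048576/143143) / pi.

Structural cue: from the first term 9/4: the (2k)!/(4^k k!) block (prefactor 9/4) is the Pochhammer (1/2)_k.
Adjacent-term ratio: r(k) = 1 * (k+1/2) (k+1/2) / [(k+8) (k+1)] - rational; roots negated = parameters, x = 1, C = 9/4.


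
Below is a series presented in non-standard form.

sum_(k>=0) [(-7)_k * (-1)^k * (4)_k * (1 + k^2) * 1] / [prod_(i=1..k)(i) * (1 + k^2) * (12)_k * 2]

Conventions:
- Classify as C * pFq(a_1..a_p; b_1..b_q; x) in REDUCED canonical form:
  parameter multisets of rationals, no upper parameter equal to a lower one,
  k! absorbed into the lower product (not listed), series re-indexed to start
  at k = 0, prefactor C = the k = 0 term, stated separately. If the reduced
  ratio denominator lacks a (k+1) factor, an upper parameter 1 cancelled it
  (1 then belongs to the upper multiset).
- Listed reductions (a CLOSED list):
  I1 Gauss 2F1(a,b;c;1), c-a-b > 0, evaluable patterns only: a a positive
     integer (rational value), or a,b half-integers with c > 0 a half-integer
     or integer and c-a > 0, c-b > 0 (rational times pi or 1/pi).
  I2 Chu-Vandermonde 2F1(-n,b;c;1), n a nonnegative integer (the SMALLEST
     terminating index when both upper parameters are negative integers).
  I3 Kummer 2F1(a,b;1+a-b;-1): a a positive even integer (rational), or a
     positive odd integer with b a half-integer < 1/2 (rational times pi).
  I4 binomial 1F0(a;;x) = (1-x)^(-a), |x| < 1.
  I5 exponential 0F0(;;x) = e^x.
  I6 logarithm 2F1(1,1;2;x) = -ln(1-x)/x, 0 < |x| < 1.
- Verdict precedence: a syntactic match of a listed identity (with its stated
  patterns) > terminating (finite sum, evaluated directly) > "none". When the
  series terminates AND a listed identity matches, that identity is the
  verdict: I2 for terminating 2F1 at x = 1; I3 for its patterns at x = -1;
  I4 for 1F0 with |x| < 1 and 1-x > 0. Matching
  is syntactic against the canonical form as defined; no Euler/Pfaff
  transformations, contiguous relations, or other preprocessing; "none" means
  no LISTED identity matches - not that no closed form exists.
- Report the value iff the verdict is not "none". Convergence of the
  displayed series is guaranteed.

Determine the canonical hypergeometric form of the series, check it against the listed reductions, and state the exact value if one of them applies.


Reduced: x = -1, 2F1, upper = {-7, 4}, lower = {12}, C = 1/2. Verdict (x = -1): Kummer (I3) applies (x = -1; c = 12 equals 1+a-b for upper {-7, 4}: listed pattern). Hence: 55/12.

First insight: t_0 = 1/2 here, and the product of the first k integers (prefactor 1/2) is k!.
Adjacent-term ratio: r(k) = (-1) * (k-7) (k+4) / [(k+12) (k+1)] - poly over poly, x = (-1) from leading terms; C = 1/2 at k = 0.


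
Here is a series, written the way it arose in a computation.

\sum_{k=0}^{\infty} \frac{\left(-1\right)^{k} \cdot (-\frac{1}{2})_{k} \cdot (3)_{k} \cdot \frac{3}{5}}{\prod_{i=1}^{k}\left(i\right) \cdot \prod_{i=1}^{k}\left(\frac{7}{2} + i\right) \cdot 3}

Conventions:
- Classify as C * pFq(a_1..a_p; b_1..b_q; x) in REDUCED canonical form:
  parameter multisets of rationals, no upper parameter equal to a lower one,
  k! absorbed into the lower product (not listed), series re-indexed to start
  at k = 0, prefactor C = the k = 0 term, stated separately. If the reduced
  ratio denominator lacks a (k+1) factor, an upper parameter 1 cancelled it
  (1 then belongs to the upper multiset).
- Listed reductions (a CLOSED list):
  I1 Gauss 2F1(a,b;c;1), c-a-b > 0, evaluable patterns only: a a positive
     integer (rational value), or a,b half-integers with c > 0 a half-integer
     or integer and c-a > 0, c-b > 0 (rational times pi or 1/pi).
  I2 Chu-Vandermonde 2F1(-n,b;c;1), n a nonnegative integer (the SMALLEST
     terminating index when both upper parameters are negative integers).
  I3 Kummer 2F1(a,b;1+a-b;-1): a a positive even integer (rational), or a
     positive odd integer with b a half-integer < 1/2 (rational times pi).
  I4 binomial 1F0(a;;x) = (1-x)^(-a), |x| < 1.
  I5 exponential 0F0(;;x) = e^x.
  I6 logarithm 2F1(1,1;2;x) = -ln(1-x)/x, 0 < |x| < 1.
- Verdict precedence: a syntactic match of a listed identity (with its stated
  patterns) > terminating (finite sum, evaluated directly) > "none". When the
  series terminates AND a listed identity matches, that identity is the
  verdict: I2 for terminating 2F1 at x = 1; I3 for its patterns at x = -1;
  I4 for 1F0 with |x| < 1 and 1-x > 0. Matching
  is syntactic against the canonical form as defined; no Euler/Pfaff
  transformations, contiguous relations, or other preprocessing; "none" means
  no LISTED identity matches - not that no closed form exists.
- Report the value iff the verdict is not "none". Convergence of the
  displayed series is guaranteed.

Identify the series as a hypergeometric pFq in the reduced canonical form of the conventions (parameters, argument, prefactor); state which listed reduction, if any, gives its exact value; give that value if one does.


The tell: with t_0 = \frac{1}{5}, the product of the first k integers (prefactor 1/5) is k!.
Adjacent-term ratio: r(k) = -1 * (k-\frac{1}{2}) (k+3) / [(k+\frac{9}{2}) (k+1)] ; factor over Q: parameters, x = -1, and C = \frac{1}{5}.

With C = \frac{1}{5}: the canonical form is 2F1(-\frac{1}{2}, 3; \frac{9}{2}; -1). Verdict at x = -1: Kummer (I3) matches (x = -1; c = \frac{9}{2} equals 1+a-b for upper {-\frac{1}{2}, 3}: listed pattern). Sum: \frac{21}{256} \cdot \pi.


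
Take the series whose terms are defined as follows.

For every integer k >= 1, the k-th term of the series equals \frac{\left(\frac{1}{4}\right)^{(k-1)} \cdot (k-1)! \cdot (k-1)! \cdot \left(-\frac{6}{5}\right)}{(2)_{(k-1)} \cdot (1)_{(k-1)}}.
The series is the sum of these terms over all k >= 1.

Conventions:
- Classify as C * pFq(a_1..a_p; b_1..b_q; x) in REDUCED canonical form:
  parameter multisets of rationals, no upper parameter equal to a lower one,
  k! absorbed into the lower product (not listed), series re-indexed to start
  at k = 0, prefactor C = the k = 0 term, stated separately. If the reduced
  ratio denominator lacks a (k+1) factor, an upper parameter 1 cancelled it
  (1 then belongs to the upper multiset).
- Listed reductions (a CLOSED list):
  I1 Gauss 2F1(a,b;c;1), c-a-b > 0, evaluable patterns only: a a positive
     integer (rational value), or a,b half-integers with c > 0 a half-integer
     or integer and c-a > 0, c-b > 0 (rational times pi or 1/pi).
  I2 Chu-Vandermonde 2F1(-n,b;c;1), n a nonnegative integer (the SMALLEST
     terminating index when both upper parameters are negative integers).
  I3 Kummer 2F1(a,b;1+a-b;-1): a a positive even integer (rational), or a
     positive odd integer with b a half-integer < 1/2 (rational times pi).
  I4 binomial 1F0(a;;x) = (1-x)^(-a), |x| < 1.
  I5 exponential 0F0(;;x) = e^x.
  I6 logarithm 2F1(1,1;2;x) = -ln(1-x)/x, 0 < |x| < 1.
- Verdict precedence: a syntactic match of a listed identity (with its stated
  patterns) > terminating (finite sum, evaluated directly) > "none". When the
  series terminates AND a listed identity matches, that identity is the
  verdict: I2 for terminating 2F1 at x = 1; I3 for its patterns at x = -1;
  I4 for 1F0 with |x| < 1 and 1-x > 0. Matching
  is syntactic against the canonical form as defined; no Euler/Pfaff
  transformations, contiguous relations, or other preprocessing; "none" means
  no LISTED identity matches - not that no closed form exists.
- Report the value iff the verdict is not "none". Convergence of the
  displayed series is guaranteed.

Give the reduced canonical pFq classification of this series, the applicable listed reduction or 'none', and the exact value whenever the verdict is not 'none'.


Canonical form: C = -\frac{6}{5} times 2F1 with upper {1, 1}, lower {2}, x = \frac{1}{4}. Verdict: the logarithmic series (I6) fires (the logarithm: parameters (1,1;2), x = \frac{1}{4}). Hence: \frac{24}{5} \cdot \ln\left(\frac{3}{4}\right).

Key observation: with t_0 = -\frac{6}{5}, the factorial ratio (C = -6/5) (k+a-1)!/(a-1)! is a rising factorial (a)_k.
Term ratio: r(k) = \frac{1}{4} * (k+1) (k+1) / [(k+2) (k+1)] - poly over poly, x = \frac{1}{4} from leading terms; C = -\frac{6}{5} at k = 0.


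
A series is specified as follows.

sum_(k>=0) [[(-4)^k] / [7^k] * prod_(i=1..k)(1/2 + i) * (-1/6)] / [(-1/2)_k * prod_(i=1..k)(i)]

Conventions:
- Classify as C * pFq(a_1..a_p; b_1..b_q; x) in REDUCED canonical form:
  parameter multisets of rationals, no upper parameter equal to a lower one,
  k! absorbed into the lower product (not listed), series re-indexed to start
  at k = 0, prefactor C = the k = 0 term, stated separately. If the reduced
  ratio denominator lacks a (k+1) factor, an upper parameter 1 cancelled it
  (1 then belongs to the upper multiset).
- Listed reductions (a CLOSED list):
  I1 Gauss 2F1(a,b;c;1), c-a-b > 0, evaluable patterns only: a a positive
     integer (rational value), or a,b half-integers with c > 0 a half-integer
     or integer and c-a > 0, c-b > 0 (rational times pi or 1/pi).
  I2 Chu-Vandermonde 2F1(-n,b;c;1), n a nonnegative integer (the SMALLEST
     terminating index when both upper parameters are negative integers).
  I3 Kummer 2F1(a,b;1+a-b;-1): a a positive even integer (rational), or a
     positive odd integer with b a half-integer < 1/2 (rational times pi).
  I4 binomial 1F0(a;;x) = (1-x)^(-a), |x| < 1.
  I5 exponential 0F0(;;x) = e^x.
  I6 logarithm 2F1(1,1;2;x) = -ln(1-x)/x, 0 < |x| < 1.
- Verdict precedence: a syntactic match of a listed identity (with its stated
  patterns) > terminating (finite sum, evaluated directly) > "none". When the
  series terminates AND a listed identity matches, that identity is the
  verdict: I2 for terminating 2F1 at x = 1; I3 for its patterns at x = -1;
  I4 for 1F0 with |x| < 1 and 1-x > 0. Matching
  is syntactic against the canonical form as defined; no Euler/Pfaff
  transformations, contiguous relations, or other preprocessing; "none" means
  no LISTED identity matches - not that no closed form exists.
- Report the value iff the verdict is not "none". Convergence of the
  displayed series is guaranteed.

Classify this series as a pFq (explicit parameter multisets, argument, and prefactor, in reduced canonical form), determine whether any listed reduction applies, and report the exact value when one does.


x = -4/7 here; the reduced form reads 1F1, upper {3/2}, lower {-1/2}, C = -1/6. Verdict: none. Every listed pattern misses the 1F1 form at -4/7, upper {3/2}.

The tell: x = (-4/7) and the two geometric factors (prefactor -1/6) combine into one argument.
Adjacent-term ratio: r(k) = (-4/7) * (k+3/2) / [(k-1/2) (k+1)] - poly over poly, x = (-4/7) from leading terms; C = -1/6 at k = 0.
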